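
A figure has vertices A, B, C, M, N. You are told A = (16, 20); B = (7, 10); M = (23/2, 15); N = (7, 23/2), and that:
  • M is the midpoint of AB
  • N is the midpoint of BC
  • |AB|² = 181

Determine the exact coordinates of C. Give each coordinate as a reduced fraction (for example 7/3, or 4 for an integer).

1. C_x = 7  [C = 2·N−B = 2·(7, 23/2)−(7, 10)]
2. C_y = 13  [C = 2·N−B = 2·(7, 23/2)−(7, 10)]
   so C = (7, 13)

C = (7, 13)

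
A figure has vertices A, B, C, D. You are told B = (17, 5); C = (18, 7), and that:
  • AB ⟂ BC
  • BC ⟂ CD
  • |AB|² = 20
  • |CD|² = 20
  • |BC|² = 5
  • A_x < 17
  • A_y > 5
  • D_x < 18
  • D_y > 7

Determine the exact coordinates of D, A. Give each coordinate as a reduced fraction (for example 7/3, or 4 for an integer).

D = (14, 9)
A = (13, 7)

1. D_x = 14  [[BC ⟂ CD ⇒ 1x+2y-32=0] ∩ [|D−(18, 7)|²=20]]
2. D_y = 9  [[BC ⟂ CD ⇒ 1x+2y-32=0] ∩ [|D−(18, 7)|²=20]]
   so D = (14, 9)
3. A_x = 13  [[AB ⟂ BC ⇒ -1x-2y+27=0] ∩ [|A−(17, 5)|²=20]]
4. A_y = 7  [[AB ⟂ BC ⇒ -1x-2y+27=0] ∩ [|A−(17, 5)|²=20]]
   so A = (13, 7)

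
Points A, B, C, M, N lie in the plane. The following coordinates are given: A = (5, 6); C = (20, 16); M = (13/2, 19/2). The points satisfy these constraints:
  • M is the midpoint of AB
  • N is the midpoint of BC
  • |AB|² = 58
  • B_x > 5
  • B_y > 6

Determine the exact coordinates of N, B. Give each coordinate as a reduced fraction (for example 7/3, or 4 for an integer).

1. B_x = 8  [B = 2·M−A = 2·(13/2, 19/2)−(5, 6)]
2. B_y = 13  [B = 2·M−A = 2·(13/2, 19/2)−(5, 6)]
   so B = (8, 13)
3. N_x = 14  [2·N = B+C = (8, 13)+(20, 16)]
4. N_y = 29/2  [2·N = B+C = (8, 13)+(20, 16)]
   so N = (14, 29/2)

N = (14, 29/2)
B = (8, 13)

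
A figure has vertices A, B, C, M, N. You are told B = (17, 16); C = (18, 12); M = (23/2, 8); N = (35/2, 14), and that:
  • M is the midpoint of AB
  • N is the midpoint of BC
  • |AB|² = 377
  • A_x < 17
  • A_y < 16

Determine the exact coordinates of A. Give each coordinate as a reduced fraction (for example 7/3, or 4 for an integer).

A = (6, 0)

1. A_x = 6  [A = 2·M−B = 2·(23/2, 8)−(17, 16)]
2. A_y = 0  [A = 2·M−B = 2·(23/2, 8)−(17, 16)]
   so A = (6, 0)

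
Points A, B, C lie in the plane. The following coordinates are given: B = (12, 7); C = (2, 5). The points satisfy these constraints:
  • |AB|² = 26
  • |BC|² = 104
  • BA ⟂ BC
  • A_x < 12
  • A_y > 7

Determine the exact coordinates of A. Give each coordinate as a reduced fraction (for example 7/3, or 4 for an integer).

1. A_x = 11  [[BA ⟂ BC ⇒ -10x-2y+134=0] ∩ [|A−(12, 7)|²=26]]
2. A_y = 12  [[BA ⟂ BC ⇒ -10x-2y+134=0] ∩ [|A−(12, 7)|²=26]]
   so A = (11, 12)

A = (11, 12)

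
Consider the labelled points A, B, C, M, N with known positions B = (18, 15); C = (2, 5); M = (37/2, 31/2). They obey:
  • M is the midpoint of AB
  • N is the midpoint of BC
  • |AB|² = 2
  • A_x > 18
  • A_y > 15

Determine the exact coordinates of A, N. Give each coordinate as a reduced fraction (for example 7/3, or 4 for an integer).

A = (19, 16)
N = (10, 10)

1. A_x = 19  [A = 2·M−B = 2·(37/2, 31/2)−(18, 15)]
2. A_y = 16  [A = 2·M−B = 2·(37/2, 31/2)−(18, 15)]
   so A = (19, 16)
3. N_x = 10  [2·N = B+C = (18, 15)+(2, 5)]
4. N_y = 10  [2·N = B+C = (18, 15)+(2, 5)]
   so N = (10, 10)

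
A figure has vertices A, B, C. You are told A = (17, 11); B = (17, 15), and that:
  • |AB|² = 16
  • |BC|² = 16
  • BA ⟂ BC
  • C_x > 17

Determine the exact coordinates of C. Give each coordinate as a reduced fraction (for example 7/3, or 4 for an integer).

1. C_x = 21  [[BA ⟂ BC ⇒ -4y+60=0] ∩ [|C−(17, 15)|²=16]]
2. C_y = 15  [[BA ⟂ BC ⇒ -4y+60=0] ∩ [|C−(17, 15)|²=16]]
   so C = (21, 15)

C = (21, 15)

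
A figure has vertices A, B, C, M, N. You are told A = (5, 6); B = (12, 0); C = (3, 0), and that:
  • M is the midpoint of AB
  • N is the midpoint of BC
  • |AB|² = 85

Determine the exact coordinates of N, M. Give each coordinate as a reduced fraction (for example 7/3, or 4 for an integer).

1. M_x = 17/2  [2·M = A+B = (5, 6)+(12, 0)]
2. M_y = 3  [2·M = A+B = (5, 6)+(12, 0)]
   so M = (17/2, 3)
3. N_x = 15/2  [2·N = B+C = (12, 0)+(3, 0)]
4. N_y = 0  [2·N = B+C = (12, 0)+(3, 0)]
   so N = (15/2, 0)

N = (15/2, 0)
M = (17/2, 3)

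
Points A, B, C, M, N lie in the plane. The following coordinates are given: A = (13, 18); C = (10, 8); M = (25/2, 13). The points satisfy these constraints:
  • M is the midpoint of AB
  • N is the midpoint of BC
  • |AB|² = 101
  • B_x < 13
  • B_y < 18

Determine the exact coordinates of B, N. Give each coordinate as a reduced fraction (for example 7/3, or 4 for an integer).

B = (12, 8)
N = (11, 8)

1. B_x = 12  [B = 2·M−A = 2·(25/2, 13)−(13, 18)]
2. B_y = 8  [B = 2·M−A = 2·(25/2, 13)−(13, 18)]
   so B = (12, 8)
3. N_x = 11  [2·N = B+C = (12, 8)+(10, 8)]
4. N_y = 8  [2·N = B+C = (12, 8)+(10, 8)]
   so N = (11, 8)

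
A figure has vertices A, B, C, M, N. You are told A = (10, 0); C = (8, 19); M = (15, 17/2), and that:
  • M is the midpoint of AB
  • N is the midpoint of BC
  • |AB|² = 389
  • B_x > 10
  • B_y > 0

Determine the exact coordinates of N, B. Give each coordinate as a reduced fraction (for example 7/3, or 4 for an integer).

N = (14, 18)
B = (20, 17)

1. B_x = 20  [B = 2·M−A = 2·(15, 17/2)−(10, 0)]
2. B_y = 17  [B = 2·M−A = 2·(15, 17/2)−(10, 0)]
   so B = (20, 17)
3. N_x = 14  [2·N = B+C = (20, 17)+(8, 19)]
4. N_y = 18  [2·N = B+C = (20, 17)+(8, 19)]
   so N = (14, 18)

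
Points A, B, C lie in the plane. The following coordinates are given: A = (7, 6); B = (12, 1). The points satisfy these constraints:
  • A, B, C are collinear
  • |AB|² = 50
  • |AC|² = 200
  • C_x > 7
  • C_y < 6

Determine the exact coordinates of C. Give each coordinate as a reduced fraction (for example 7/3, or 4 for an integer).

C = (17, -4)

1. C_x = 17  [[A, B, C are collinear ⇒ 5x+5y-65=0] ∩ [|C−(7, 6)|²=200]]
2. C_y = -4  [[A, B, C are collinear ⇒ 5x+5y-65=0] ∩ [|C−(7, 6)|²=200]]
   so C = (17, -4)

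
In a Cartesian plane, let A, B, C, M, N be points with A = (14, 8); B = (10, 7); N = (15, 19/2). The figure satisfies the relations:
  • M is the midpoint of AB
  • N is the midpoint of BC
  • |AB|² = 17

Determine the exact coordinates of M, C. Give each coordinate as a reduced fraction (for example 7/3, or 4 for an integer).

1. M_x = 12  [2·M = A+B = (14, 8)+(10, 7)]
2. M_y = 15/2  [2·M = A+B = (14, 8)+(10, 7)]
   so M = (12, 15/2)
3. C_x = 20  [C = 2·N−B = 2·(15, 19/2)−(10, 7)]
4. C_y = 12  [C = 2·N−B = 2·(15, 19/2)−(10, 7)]
   so C = (20, 12)

M = (12, 15/2)
C = (20, 12)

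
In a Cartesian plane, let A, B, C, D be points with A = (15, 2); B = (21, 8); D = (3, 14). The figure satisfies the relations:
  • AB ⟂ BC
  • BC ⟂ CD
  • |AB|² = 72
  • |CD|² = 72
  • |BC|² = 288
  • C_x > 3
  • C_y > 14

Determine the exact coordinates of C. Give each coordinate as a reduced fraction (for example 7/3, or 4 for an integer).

1. C_x = 9  [[AB ⟂ BC ⇒ 6x+6y-174=0] ∩ [|C−(3, 14)|²=72]]
2. C_y = 20  [[AB ⟂ BC ⇒ 6x+6y-174=0] ∩ [|C−(3, 14)|²=72]]
   so C = (9, 20)

C = (9, 20)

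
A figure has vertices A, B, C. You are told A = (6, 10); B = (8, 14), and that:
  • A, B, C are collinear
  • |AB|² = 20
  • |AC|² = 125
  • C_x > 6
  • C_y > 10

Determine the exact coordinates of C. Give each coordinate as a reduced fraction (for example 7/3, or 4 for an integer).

C = (11, 20)

1. C_x = 11  [[A, B, C are collinear ⇒ -4x+2y+4=0] ∩ [|C−(6, 10)|²=125]]
2. C_y = 20  [[A, B, C are collinear ⇒ -4x+2y+4=0] ∩ [|C−(6, 10)|²=125]]
   so C = (11, 20)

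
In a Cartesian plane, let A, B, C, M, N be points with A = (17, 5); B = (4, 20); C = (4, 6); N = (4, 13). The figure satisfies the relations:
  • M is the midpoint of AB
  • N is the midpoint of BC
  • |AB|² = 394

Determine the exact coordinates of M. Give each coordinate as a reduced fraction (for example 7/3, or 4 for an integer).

1. M_x = 21/2  [2·M = A+B = (17, 5)+(4, 20)]
2. M_y = 25/2  [2·M = A+B = (17, 5)+(4, 20)]
   so M = (21/2, 25/2)

M = (21/2, 25/2)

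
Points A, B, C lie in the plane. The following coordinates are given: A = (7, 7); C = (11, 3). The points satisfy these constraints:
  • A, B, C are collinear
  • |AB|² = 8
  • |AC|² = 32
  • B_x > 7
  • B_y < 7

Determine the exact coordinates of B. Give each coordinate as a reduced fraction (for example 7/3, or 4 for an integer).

1. B_x = 9  [[A, B, C are collinear ⇒ -4x-4y+56=0] ∩ [|B−(7, 7)|²=8]]
2. B_y = 5  [[A, B, C are collinear ⇒ -4x-4y+56=0] ∩ [|B−(7, 7)|²=8]]
   so B = (9, 5)

B = (9, 5)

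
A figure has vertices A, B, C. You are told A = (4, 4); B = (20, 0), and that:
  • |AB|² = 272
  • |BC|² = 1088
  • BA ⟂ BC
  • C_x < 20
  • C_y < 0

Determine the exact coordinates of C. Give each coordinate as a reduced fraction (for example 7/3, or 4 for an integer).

1. C_x = 12  [[BA ⟂ BC ⇒ -16x+4y+320=0] ∩ [|C−(20, 0)|²=1088]]
2. C_y = -32  [[BA ⟂ BC ⇒ -16x+4y+320=0] ∩ [|C−(20, 0)|²=1088]]
   so C = (12, -32)

C = (12, -32)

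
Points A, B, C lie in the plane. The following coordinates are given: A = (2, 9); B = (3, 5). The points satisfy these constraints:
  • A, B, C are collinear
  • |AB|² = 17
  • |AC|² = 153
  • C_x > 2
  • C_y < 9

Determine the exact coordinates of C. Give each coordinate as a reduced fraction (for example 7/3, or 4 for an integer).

1. C_x = 5  [[A, B, C are collinear ⇒ 4x+1y-17=0] ∩ [|C−(2, 9)|²=153]]
2. C_y = -3  [[A, B, C are collinear ⇒ 4x+1y-17=0] ∩ [|C−(2, 9)|²=153]]
   so C = (5, -3)

C = (5, -3)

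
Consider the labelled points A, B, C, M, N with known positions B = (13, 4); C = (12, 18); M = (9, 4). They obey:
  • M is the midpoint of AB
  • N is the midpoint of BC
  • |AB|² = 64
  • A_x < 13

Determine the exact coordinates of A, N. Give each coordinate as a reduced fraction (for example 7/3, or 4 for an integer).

1. A_x = 5  [A = 2·M−B = 2·(9, 4)−(13, 4)]
2. A_y = 4  [A = 2·M−B = 2·(9, 4)−(13, 4)]
   so A = (5, 4)
3. N_x = 25/2  [2·N = B+C = (13, 4)+(12, 18)]
4. N_y = 11  [2·N = B+C = (13, 4)+(12, 18)]
   so N = (25/2, 11)

A = (5, 4)
N = (25/2, 11)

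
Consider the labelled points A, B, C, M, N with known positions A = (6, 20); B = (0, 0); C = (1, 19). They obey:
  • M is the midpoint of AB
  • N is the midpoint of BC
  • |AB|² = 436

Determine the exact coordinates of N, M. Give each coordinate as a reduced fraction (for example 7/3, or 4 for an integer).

N = (1/2, 19/2)
M = (3, 10)

1. M_x = 3  [2·M = A+B = (6, 20)+(0, 0)]
2. M_y = 10  [2·M = A+B = (6, 20)+(0, 0)]
   so M = (3, 10)
3. N_x = 1/2  [2·N = B+C = (0, 0)+(1, 19)]
4. N_y = 19/2  [2·N = B+C = (0, 0)+(1, 19)]
   so N = (1/2, 19/2)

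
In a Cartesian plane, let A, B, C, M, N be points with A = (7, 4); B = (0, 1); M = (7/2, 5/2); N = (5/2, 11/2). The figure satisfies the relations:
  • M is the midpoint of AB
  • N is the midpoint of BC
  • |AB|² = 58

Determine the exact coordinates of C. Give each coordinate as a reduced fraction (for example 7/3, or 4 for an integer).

C = (5, 10)

1. C_x = 5  [C = 2·N−B = 2·(5/2, 11/2)−(0, 1)]
2. C_y = 10  [C = 2·N−B = 2·(5/2, 11/2)−(0, 1)]
   so C = (5, 10)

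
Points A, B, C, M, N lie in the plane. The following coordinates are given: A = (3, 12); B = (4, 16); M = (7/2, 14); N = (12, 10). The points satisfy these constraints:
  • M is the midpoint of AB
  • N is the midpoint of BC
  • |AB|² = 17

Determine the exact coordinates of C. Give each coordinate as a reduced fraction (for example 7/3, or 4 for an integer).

1. C_x = 20  [C = 2·N−B = 2·(12, 10)−(4, 16)]
2. C_y = 4  [C = 2·N−B = 2·(12, 10)−(4, 16)]
   so C = (20, 4)

C = (20, 4)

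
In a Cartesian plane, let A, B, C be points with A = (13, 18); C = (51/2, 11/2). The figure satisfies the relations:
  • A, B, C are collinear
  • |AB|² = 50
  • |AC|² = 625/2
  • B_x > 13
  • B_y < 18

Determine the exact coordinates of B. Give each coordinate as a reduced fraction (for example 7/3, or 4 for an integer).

1. B_x = 18  [[A, B, C are collinear ⇒ -25/2x-25/2y+775/2=0] ∩ [|B−(13, 18)|²=50]]
2. B_y = 13  [[A, B, C are collinear ⇒ -25/2x-25/2y+775/2=0] ∩ [|B−(13, 18)|²=50]]
   so B = (18, 13)

B = (18, 13)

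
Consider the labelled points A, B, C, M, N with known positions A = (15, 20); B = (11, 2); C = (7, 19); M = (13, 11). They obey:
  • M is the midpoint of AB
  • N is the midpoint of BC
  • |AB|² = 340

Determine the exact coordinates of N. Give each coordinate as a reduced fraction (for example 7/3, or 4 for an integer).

N = (9, 21/2)

1. N_x = 9  [2·N = B+C = (11, 2)+(7, 19)]
2. N_y = 21/2  [2·N = B+C = (11, 2)+(7, 19)]
   so N = (9, 21/2)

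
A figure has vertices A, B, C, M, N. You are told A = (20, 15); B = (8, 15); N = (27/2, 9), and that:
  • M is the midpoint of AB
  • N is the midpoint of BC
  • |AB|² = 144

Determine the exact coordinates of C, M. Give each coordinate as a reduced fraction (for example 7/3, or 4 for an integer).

C = (19, 3)
M = (14, 15)

1. M_x = 14  [2·M = A+B = (20, 15)+(8, 15)]
2. M_y = 15  [2·M = A+B = (20, 15)+(8, 15)]
   so M = (14, 15)
3. C_x = 19  [C = 2·N−B = 2·(27/2, 9)−(8, 15)]
4. C_y = 3  [C = 2·N−B = 2·(27/2, 9)−(8, 15)]
   so C = (19, 3)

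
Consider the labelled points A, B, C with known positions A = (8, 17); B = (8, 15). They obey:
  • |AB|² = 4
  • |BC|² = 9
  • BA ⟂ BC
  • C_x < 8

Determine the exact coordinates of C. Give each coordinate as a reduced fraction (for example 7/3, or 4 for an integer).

1. C_x = 5  [[BA ⟂ BC ⇒ 2y-30=0] ∩ [|C−(8, 15)|²=9]]
2. C_y = 15  [[BA ⟂ BC ⇒ 2y-30=0] ∩ [|C−(8, 15)|²=9]]
   so C = (5, 15)

C = (5, 15)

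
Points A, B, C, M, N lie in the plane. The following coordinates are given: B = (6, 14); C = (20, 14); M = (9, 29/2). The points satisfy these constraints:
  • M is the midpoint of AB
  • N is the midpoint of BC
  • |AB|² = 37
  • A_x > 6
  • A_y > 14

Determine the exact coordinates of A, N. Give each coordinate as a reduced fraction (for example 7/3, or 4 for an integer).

A = (12, 15)
N = (13, 14)

1. A_x = 12  [A = 2·M−B = 2·(9, 29/2)−(6, 14)]
2. A_y = 15  [A = 2·M−B = 2·(9, 29/2)−(6, 14)]
   so A = (12, 15)
3. N_x = 13  [2·N = B+C = (6, 14)+(20, 14)]
4. N_y = 14  [2·N = B+C = (6, 14)+(20, 14)]
   so N = (13, 14)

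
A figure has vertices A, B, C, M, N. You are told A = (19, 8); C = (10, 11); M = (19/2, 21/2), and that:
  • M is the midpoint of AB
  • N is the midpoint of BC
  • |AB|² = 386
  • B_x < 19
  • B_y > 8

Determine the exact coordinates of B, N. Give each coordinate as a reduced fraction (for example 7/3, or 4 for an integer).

B = (0, 13)
N = (5, 12)

1. B_x = 0  [B = 2·M−A = 2·(19/2, 21/2)−(19, 8)]
2. B_y = 13  [B = 2·M−A = 2·(19/2, 21/2)−(19, 8)]
   so B = (0, 13)
3. N_x = 5  [2·N = B+C = (0, 13)+(10, 11)]
4. N_y = 12  [2·N = B+C = (0, 13)+(10, 11)]
   so N = (5, 12)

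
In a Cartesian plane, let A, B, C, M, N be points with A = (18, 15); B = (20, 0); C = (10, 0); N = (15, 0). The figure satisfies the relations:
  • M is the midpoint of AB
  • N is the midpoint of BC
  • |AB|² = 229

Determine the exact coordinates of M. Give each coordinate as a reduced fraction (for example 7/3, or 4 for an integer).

1. M_x = 19  [2·M = A+B = (18, 15)+(20, 0)]
2. M_y = 15/2  [2·M = A+B = (18, 15)+(20, 0)]
   so M = (19, 15/2)

M = (19, 15/2)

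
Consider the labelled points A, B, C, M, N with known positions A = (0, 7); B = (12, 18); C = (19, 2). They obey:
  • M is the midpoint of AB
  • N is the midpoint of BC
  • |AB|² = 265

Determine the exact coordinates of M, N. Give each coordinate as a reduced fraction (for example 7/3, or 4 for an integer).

1. M_x = 6  [2·M = A+B = (0, 7)+(12, 18)]
2. M_y = 25/2  [2·M = A+B = (0, 7)+(12, 18)]
   so M = (6, 25/2)
3. N_x = 31/2  [2·N = B+C = (12, 18)+(19, 2)]
4. N_y = 10  [2·N = B+C = (12, 18)+(19, 2)]
   so N = (31/2, 10)

M = (6, 25/2)
N = (31/2, 10)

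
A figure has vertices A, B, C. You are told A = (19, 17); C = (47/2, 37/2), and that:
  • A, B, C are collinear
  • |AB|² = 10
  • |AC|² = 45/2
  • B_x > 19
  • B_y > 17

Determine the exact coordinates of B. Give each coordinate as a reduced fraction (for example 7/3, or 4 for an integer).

B = (22, 18)

1. B_x = 22  [[A, B, C are collinear ⇒ 3/2x-9/2y+48=0] ∩ [|B−(19, 17)|²=10]]
2. B_y = 18  [[A, B, C are collinear ⇒ 3/2x-9/2y+48=0] ∩ [|B−(19, 17)|²=10]]
   so B = (22, 18)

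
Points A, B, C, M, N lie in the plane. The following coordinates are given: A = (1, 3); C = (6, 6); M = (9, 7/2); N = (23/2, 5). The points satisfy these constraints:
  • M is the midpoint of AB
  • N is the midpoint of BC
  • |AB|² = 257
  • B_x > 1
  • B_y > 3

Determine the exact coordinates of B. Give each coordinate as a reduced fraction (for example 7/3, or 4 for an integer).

1. B_x = 17  [B = 2·M−A = 2·(9, 7/2)−(1, 3)]
2. B_y = 4  [B = 2·M−A = 2·(9, 7/2)−(1, 3)]
   so B = (17, 4)

B = (17, 4)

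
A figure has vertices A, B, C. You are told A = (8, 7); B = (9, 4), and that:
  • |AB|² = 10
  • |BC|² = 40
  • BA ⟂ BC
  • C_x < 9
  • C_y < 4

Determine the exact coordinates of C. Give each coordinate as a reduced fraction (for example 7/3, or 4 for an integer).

1. C_x = 3  [[BA ⟂ BC ⇒ -1x+3y-3=0] ∩ [|C−(9, 4)|²=40]]
2. C_y = 2  [[BA ⟂ BC ⇒ -1x+3y-3=0] ∩ [|C−(9, 4)|²=40]]
   so C = (3, 2)

C = (3, 2)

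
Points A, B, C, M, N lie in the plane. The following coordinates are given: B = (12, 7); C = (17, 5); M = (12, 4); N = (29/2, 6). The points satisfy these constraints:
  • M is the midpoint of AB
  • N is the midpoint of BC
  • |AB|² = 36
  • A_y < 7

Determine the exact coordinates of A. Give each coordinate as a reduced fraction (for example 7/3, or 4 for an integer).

1. A_x = 12  [A = 2·M−B = 2·(12, 4)−(12, 7)]
2. A_y = 1  [A = 2·M−B = 2·(12, 4)−(12, 7)]
   so A = (12, 1)

A = (12, 1)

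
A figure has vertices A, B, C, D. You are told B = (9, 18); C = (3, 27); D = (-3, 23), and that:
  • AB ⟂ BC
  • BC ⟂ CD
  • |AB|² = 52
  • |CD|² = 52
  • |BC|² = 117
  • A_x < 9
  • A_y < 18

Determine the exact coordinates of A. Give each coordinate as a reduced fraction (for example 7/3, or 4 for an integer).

A = (3, 14)

1. A_x = 3  [[AB ⟂ BC ⇒ 6x-9y+108=0] ∩ [|A−(9, 18)|²=52]]
2. A_y = 14  [[AB ⟂ BC ⇒ 6x-9y+108=0] ∩ [|A−(9, 18)|²=52]]
   so A = (3, 14)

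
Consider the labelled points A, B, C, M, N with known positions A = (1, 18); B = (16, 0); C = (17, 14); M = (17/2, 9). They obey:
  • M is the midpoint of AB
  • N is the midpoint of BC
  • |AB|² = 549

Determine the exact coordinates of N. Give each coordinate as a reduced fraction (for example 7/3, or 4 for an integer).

1. N_x = 33/2  [2·N = B+C = (16, 0)+(17, 14)]
2. N_y = 7  [2·N = B+C = (16, 0)+(17, 14)]
   so N = (33/2, 7)

N = (33/2, 7)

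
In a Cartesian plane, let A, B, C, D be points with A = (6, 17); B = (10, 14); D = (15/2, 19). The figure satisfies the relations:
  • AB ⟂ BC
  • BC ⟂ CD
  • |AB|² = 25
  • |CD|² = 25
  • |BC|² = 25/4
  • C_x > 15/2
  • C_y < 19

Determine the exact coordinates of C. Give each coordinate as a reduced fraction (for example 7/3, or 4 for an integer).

1. C_x = 23/2  [[AB ⟂ BC ⇒ 4x-3y+2=0] ∩ [|C−(15/2, 19)|²=25]]
2. C_y = 16  [[AB ⟂ BC ⇒ 4x-3y+2=0] ∩ [|C−(15/2, 19)|²=25]]
   so C = (23/2, 16)

C = (23/2, 16)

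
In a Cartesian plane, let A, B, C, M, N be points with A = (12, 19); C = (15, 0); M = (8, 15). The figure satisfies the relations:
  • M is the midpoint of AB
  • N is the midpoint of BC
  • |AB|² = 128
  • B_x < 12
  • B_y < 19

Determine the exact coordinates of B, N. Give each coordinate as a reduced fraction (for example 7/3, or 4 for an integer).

B = (4, 11)
N = (19/2, 11/2)

1. B_x = 4  [B = 2·M−A = 2·(8, 15)−(12, 19)]
2. B_y = 11  [B = 2·M−A = 2·(8, 15)−(12, 19)]
   so B = (4, 11)
3. N_x = 19/2  [2·N = B+C = (4, 11)+(15, 0)]
4. N_y = 11/2  [2·N = B+C = (4, 11)+(15, 0)]
   so N = (19/2, 11/2)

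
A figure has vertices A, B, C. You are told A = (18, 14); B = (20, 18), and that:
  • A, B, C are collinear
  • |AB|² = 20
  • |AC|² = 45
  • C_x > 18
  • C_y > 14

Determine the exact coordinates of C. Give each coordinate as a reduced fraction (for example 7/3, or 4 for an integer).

1. C_x = 21  [[A, B, C are collinear ⇒ -4x+2y+44=0] ∩ [|C−(18, 14)|²=45]]
2. C_y = 20  [[A, B, C are collinear ⇒ -4x+2y+44=0] ∩ [|C−(18, 14)|²=45]]
   so C = (21, 20)

C = (21, 20)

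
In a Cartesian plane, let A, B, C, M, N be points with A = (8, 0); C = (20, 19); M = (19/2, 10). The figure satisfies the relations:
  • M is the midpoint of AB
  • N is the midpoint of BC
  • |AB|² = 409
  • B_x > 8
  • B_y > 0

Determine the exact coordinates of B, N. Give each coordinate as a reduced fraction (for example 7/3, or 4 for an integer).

B = (11, 20)
N = (31/2, 39/2)

1. B_x = 11  [B = 2·M−A = 2·(19/2, 10)−(8, 0)]
2. B_y = 20  [B = 2·M−A = 2·(19/2, 10)−(8, 0)]
   so B = (11, 20)
3. N_x = 31/2  [2·N = B+C = (11, 20)+(20, 19)]
4. N_y = 39/2  [2·N = B+C = (11, 20)+(20, 19)]
   so N = (31/2, 39/2)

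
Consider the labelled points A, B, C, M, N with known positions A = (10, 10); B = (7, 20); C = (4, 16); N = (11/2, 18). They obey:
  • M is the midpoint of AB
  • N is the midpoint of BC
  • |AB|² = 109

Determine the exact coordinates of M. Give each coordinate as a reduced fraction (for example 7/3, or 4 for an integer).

M = (17/2, 15)

1. M_x = 17/2  [2·M = A+B = (10, 10)+(7, 20)]
2. M_y = 15  [2·M = A+B = (10, 10)+(7, 20)]
   so M = (17/2, 15)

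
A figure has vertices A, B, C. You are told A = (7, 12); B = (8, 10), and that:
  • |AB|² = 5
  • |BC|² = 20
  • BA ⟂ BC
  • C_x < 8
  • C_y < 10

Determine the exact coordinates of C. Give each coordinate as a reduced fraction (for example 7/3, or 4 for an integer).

C = (4, 8)

1. C_x = 4  [[BA ⟂ BC ⇒ -1x+2y-12=0] ∩ [|C−(8, 10)|²=20]]
2. C_y = 8  [[BA ⟂ BC ⇒ -1x+2y-12=0] ∩ [|C−(8, 10)|²=20]]
   so C = (4, 8)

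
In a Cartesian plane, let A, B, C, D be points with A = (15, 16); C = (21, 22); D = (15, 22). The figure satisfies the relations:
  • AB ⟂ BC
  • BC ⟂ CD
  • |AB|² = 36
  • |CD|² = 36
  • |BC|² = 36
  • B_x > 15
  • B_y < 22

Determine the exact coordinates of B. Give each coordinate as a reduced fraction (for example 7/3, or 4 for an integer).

1. B_x = 21  [[BC ⟂ CD ⇒ 6x-126=0] ∩ [|B−(15, 16)|²=36]]
2. B_y = 16  [[BC ⟂ CD ⇒ 6x-126=0] ∩ [|B−(15, 16)|²=36]]
   so B = (21, 16)

B = (21, 16)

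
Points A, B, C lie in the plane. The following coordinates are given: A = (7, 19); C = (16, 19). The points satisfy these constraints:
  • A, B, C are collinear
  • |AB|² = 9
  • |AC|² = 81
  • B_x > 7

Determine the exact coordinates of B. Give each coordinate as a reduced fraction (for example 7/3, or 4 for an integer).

B = (10, 19)

1. B_x = 10  [[A, B, C are collinear ⇒ -9y+171=0] ∩ [|B−(7, 19)|²=9]]
2. B_y = 19  [[A, B, C are collinear ⇒ -9y+171=0] ∩ [|B−(7, 19)|²=9]]
   so B = (10, 19)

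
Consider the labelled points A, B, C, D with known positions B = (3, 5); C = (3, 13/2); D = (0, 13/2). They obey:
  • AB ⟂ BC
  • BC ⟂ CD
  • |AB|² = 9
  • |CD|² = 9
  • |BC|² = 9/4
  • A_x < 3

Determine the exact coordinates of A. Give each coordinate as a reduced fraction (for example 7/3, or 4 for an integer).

A = (0, 5)

1. A_x = 0  [[AB ⟂ BC ⇒ -3/2y+15/2=0] ∩ [|A−(3, 5)|²=9]]
2. A_y = 5  [[AB ⟂ BC ⇒ -3/2y+15/2=0] ∩ [|A−(3, 5)|²=9]]
   so A = (0, 5)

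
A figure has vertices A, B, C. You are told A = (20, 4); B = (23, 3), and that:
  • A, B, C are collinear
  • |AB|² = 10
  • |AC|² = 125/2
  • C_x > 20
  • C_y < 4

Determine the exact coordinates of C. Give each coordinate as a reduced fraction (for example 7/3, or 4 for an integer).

C = (55/2, 3/2)

1. C_x = 55/2  [[A, B, C are collinear ⇒ 1x+3y-32=0] ∩ [|C−(20, 4)|²=125/2]]
2. C_y = 3/2  [[A, B, C are collinear ⇒ 1x+3y-32=0] ∩ [|C−(20, 4)|²=125/2]]
   so C = (55/2, 3/2)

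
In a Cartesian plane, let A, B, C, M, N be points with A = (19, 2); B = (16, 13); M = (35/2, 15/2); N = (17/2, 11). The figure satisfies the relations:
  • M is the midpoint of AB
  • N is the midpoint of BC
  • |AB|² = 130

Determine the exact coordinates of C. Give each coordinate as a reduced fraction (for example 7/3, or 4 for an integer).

1. C_x = 1  [C = 2·N−B = 2·(17/2, 11)−(16, 13)]
2. C_y = 9  [C = 2·N−B = 2·(17/2, 11)−(16, 13)]
   so C = (1, 9)

C = (1, 9)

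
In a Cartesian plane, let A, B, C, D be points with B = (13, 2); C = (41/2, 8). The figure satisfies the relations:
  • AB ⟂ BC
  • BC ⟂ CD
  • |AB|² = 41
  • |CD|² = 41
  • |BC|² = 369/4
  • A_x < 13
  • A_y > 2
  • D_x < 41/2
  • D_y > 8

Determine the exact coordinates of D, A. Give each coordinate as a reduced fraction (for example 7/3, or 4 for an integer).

1. D_x = 33/2  [[BC ⟂ CD ⇒ 15/2x+6y-807/4=0] ∩ [|D−(41/2, 8)|²=41]]
2. D_y = 13  [[BC ⟂ CD ⇒ 15/2x+6y-807/4=0] ∩ [|D−(41/2, 8)|²=41]]
   so D = (33/2, 13)
3. A_x = 9  [[AB ⟂ BC ⇒ -15/2x-6y+219/2=0] ∩ [|A−(13, 2)|²=41]]
4. A_y = 7  [[AB ⟂ BC ⇒ -15/2x-6y+219/2=0] ∩ [|A−(13, 2)|²=41]]
   so A = (9, 7)

D = (33/2, 13)
A = (9, 7)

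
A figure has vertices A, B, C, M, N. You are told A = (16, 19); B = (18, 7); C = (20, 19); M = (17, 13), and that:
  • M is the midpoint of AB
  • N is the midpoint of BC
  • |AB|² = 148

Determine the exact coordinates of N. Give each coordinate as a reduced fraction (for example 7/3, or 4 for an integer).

N = (19, 13)

1. N_x = 19  [2·N = B+C = (18, 7)+(20, 19)]
2. N_y = 13  [2·N = B+C = (18, 7)+(20, 19)]
   so N = (19, 13)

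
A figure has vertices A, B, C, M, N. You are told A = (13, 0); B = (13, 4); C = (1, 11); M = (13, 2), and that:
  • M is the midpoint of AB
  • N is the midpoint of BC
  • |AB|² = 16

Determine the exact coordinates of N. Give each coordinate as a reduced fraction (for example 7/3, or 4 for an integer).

1. N_x = 7  [2·N = B+C = (13, 4)+(1, 11)]
2. N_y = 15/2  [2·N = B+C = (13, 4)+(1, 11)]
   so N = (7, 15/2)

N = (7, 15/2)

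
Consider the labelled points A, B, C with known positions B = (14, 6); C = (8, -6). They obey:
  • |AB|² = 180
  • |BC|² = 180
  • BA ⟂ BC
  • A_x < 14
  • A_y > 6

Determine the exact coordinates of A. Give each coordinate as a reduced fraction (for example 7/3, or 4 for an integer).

A = (2, 12)

1. A_x = 2  [[BA ⟂ BC ⇒ -6x-12y+156=0] ∩ [|A−(14, 6)|²=180]]
2. A_y = 12  [[BA ⟂ BC ⇒ -6x-12y+156=0] ∩ [|A−(14, 6)|²=180]]
   so A = (2, 12)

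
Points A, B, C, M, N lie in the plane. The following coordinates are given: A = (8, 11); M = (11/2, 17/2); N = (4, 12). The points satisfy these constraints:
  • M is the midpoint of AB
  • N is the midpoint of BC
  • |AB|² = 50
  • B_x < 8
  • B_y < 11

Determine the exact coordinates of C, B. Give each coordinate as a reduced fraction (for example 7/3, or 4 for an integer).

1. B_x = 3  [B = 2·M−A = 2·(11/2, 17/2)−(8, 11)]
2. B_y = 6  [B = 2·M−A = 2·(11/2, 17/2)−(8, 11)]
   so B = (3, 6)
3. C_x = 5  [C = 2·N−B = 2·(4, 12)−(3, 6)]
4. C_y = 18  [C = 2·N−B = 2·(4, 12)−(3, 6)]
   so C = (5, 18)

C = (5, 18)
B = (3, 6)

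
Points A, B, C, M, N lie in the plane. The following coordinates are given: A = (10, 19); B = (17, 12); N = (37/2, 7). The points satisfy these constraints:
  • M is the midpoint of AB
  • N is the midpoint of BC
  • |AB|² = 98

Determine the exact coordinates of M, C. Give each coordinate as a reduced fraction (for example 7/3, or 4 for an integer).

1. M_x = 27/2  [2·M = A+B = (10, 19)+(17, 12)]
2. M_y = 31/2  [2·M = A+B = (10, 19)+(17, 12)]
   so M = (27/2, 31/2)
3. C_x = 20  [C = 2·N−B = 2·(37/2, 7)−(17, 12)]
4. C_y = 2  [C = 2·N−B = 2·(37/2, 7)−(17, 12)]
   so C = (20, 2)

M = (27/2, 31/2)
C = (20, 2)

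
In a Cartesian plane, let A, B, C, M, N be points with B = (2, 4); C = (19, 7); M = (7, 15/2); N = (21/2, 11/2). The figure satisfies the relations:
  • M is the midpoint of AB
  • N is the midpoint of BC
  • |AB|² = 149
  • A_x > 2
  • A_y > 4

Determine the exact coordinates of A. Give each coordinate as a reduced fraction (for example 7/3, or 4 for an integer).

1. A_x = 12  [A = 2·M−B = 2·(7, 15/2)−(2, 4)]
2. A_y = 11  [A = 2·M−B = 2·(7, 15/2)−(2, 4)]
   so A = (12, 11)

A = (12, 11)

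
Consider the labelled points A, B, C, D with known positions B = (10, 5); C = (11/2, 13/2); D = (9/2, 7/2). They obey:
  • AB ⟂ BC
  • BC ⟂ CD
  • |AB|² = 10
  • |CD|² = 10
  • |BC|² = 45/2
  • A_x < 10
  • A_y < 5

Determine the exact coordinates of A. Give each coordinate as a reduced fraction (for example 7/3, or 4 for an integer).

1. A_x = 9  [[AB ⟂ BC ⇒ 9/2x-3/2y-75/2=0] ∩ [|A−(10, 5)|²=10]]
2. A_y = 2  [[AB ⟂ BC ⇒ 9/2x-3/2y-75/2=0] ∩ [|A−(10, 5)|²=10]]
   so A = (9, 2)

A = (9, 2)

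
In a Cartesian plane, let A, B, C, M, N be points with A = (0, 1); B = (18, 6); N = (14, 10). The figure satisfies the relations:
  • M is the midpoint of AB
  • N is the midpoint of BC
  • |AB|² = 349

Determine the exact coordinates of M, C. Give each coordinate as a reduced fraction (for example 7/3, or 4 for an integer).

M = (9, 7/2)
C = (10, 14)

1. M_x = 9  [2·M = A+B = (0, 1)+(18, 6)]
2. M_y = 7/2  [2·M = A+B = (0, 1)+(18, 6)]
   so M = (9, 7/2)
3. C_x = 10  [C = 2·N−B = 2·(14, 10)−(18, 6)]
4. C_y = 14  [C = 2·N−B = 2·(14, 10)−(18, 6)]
   so C = (10, 14)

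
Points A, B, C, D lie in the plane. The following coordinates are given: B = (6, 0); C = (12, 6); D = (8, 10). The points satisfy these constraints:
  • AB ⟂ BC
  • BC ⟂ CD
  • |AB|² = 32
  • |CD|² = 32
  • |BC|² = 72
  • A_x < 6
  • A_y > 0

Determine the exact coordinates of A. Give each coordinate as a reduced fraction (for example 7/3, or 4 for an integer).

1. A_x = 2  [[AB ⟂ BC ⇒ -6x-6y+36=0] ∩ [|A−(6, 0)|²=32]]
2. A_y = 4  [[AB ⟂ BC ⇒ -6x-6y+36=0] ∩ [|A−(6, 0)|²=32]]
   so A = (2, 4)

A = (2, 4)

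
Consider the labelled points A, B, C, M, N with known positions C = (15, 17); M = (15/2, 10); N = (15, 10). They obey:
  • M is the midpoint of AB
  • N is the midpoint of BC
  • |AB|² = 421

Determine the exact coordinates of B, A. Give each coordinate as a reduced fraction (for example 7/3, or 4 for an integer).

B = (15, 3)
A = (0, 17)

1. B_x = 15  [B = 2·N−C = 2·(15, 10)−(15, 17)]
2. B_y = 3  [B = 2·N−C = 2·(15, 10)−(15, 17)]
   so B = (15, 3)
3. A_x = 0  [A = 2·M−B = 2·(15/2, 10)−(15, 3)]
4. A_y = 17  [A = 2·M−B = 2·(15/2, 10)−(15, 3)]
   so A = (0, 17)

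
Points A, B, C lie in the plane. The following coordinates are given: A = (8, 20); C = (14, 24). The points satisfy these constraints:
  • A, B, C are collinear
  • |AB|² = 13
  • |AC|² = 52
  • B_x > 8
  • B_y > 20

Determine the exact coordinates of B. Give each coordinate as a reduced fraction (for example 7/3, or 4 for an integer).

B = (11, 22)

1. B_x = 11  [[A, B, C are collinear ⇒ 4x-6y+88=0] ∩ [|B−(8, 20)|²=13]]
2. B_y = 22  [[A, B, C are collinear ⇒ 4x-6y+88=0] ∩ [|B−(8, 20)|²=13]]
   so B = (11, 22)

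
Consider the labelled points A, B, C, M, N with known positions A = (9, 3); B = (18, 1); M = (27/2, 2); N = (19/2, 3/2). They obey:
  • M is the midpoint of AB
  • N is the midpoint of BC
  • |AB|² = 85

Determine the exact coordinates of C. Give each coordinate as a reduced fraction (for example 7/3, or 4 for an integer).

1. C_x = 1  [C = 2·N−B = 2·(19/2, 3/2)−(18, 1)]
2. C_y = 2  [C = 2·N−B = 2·(19/2, 3/2)−(18, 1)]
   so C = (1, 2)

C = (1, 2)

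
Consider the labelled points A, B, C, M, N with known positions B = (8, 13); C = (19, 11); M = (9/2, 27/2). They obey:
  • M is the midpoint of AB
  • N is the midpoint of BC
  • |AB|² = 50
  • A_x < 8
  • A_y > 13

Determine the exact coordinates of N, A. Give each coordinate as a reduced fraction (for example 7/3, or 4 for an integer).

N = (27/2, 12)
A = (1, 14)

1. A_x = 1  [A = 2·M−B = 2·(9/2, 27/2)−(8, 13)]
2. A_y = 14  [A = 2·M−B = 2·(9/2, 27/2)−(8, 13)]
   so A = (1, 14)
3. N_x = 27/2  [2·N = B+C = (8, 13)+(19, 11)]
4. N_y = 12  [2·N = B+C = (8, 13)+(19, 11)]
   so N = (27/2, 12)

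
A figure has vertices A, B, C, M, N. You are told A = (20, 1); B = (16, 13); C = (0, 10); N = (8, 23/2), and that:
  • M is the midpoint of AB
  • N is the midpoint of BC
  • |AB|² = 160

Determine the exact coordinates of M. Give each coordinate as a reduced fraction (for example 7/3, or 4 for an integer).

M = (18, 7)

1. M_x = 18  [2·M = A+B = (20, 1)+(16, 13)]
2. M_y = 7  [2·M = A+B = (20, 1)+(16, 13)]
   so M = (18, 7)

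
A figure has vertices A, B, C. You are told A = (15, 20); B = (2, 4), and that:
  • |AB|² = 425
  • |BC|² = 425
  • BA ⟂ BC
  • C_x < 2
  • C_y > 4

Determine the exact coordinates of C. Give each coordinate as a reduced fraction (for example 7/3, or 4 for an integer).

1. C_x = -14  [[BA ⟂ BC ⇒ 13x+16y-90=0] ∩ [|C−(2, 4)|²=425]]
2. C_y = 17  [[BA ⟂ BC ⇒ 13x+16y-90=0] ∩ [|C−(2, 4)|²=425]]
   so C = (-14, 17)

C = (-14, 17)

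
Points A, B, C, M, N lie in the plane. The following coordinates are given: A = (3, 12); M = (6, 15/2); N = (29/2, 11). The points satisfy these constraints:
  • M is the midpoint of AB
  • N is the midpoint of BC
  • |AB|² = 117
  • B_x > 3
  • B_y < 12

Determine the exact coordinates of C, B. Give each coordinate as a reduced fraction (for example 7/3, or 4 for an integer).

C = (20, 19)
B = (9, 3)

1. B_x = 9  [B = 2·M−A = 2·(6, 15/2)−(3, 12)]
2. B_y = 3  [B = 2·M−A = 2·(6, 15/2)−(3, 12)]
   so B = (9, 3)
3. C_x = 20  [C = 2·N−B = 2·(29/2, 11)−(9, 3)]
4. C_y = 19  [C = 2·N−B = 2·(29/2, 11)−(9, 3)]
   so C = (20, 19)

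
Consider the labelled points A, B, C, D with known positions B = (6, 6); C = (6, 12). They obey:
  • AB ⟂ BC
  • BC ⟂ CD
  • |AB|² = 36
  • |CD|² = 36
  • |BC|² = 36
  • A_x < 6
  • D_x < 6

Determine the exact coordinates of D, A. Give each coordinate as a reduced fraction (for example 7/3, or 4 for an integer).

1. D_x = 0  [[BC ⟂ CD ⇒ 6y-72=0] ∩ [|D−(6, 12)|²=36]]
2. D_y = 12  [[BC ⟂ CD ⇒ 6y-72=0] ∩ [|D−(6, 12)|²=36]]
   so D = (0, 12)
3. A_x = 0  [[AB ⟂ BC ⇒ -6y+36=0] ∩ [|A−(6, 6)|²=36]]
4. A_y = 6  [[AB ⟂ BC ⇒ -6y+36=0] ∩ [|A−(6, 6)|²=36]]
   so A = (0, 6)

D = (0, 12)
A = (0, 6)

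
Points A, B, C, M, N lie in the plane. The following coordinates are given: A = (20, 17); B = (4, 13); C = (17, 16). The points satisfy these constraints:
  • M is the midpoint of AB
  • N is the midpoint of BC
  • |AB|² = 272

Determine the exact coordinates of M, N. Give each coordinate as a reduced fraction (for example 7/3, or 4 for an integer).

1. M_x = 12  [2·M = A+B = (20, 17)+(4, 13)]
2. M_y = 15  [2·M = A+B = (20, 17)+(4, 13)]
   so M = (12, 15)
3. N_x = 21/2  [2·N = B+C = (4, 13)+(17, 16)]
4. N_y = 29/2  [2·N = B+C = (4, 13)+(17, 16)]
   so N = (21/2, 29/2)

M = (12, 15)
N = (21/2, 29/2)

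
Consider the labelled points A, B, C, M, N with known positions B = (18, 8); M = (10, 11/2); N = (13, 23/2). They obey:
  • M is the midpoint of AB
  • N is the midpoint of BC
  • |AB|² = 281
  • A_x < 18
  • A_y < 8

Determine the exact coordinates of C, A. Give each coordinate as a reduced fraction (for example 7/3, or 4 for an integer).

C = (8, 15)
A = (2, 3)

1. A_x = 2  [A = 2·M−B = 2·(10, 11/2)−(18, 8)]
2. A_y = 3  [A = 2·M−B = 2·(10, 11/2)−(18, 8)]
   so A = (2, 3)
3. C_x = 8  [C = 2·N−B = 2·(13, 23/2)−(18, 8)]
4. C_y = 15  [C = 2·N−B = 2·(13, 23/2)−(18, 8)]
   so C = (8, 15)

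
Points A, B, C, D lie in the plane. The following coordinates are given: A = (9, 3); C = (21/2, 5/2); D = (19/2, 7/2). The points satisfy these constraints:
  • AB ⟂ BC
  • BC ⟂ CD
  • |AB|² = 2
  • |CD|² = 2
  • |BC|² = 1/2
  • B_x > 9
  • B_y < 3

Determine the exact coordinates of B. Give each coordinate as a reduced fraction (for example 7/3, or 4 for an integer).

1. B_x = 10  [[BC ⟂ CD ⇒ 1x-1y-8=0] ∩ [|B−(9, 3)|²=2]]
2. B_y = 2  [[BC ⟂ CD ⇒ 1x-1y-8=0] ∩ [|B−(9, 3)|²=2]]
   so B = (10, 2)

B = (10, 2)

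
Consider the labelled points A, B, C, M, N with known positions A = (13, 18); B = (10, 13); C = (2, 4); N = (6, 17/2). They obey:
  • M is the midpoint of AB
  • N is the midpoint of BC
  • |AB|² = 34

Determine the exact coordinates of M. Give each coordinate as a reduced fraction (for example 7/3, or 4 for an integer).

1. M_x = 23/2  [2·M = A+B = (13, 18)+(10, 13)]
2. M_y = 31/2  [2·M = A+B = (13, 18)+(10, 13)]
   so M = (23/2, 31/2)

M = (23/2, 31/2)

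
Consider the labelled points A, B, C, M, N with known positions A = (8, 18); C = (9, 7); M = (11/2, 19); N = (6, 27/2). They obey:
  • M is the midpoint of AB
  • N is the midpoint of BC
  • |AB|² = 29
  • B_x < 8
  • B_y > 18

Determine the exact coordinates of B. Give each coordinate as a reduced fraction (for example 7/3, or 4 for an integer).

B = (3, 20)

1. B_x = 3  [B = 2·M−A = 2·(11/2, 19)−(8, 18)]
2. B_y = 20  [B = 2·M−A = 2·(11/2, 19)−(8, 18)]
   so B = (3, 20)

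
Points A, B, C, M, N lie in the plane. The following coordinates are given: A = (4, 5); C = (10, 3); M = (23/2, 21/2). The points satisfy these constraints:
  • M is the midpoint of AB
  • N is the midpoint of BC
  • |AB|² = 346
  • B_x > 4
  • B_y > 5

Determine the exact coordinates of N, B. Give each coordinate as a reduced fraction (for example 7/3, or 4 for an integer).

N = (29/2, 19/2)
B = (19, 16)

1. B_x = 19  [B = 2·M−A = 2·(23/2, 21/2)−(4, 5)]
2. B_y = 16  [B = 2·M−A = 2·(23/2, 21/2)−(4, 5)]
   so B = (19, 16)
3. N_x = 29/2  [2·N = B+C = (19, 16)+(10, 3)]
4. N_y = 19/2  [2·N = B+C = (19, 16)+(10, 3)]
   so N = (29/2, 19/2)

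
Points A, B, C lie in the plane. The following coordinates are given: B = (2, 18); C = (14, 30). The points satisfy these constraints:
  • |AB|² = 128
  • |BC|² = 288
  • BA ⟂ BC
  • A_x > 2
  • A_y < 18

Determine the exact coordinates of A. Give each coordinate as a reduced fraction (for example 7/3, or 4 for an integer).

1. A_x = 10  [[BA ⟂ BC ⇒ 12x+12y-240=0] ∩ [|A−(2, 18)|²=128]]
2. A_y = 10  [[BA ⟂ BC ⇒ 12x+12y-240=0] ∩ [|A−(2, 18)|²=128]]
   so A = (10, 10)

A = (10, 10)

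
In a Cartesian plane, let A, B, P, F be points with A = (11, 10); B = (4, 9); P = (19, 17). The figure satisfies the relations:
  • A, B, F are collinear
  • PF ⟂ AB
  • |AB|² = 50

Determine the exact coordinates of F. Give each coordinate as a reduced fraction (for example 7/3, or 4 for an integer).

F = (991/50, 563/50)

1. F_x = 991/50  [[A, B, F are collinear ⇒ 1x-7y+59=0] ∩ [PF ⟂ AB ⇒ -7x-1y+150=0]]
2. F_y = 563/50  [[A, B, F are collinear ⇒ 1x-7y+59=0] ∩ [PF ⟂ AB ⇒ -7x-1y+150=0]]
   so F = (991/50, 563/50)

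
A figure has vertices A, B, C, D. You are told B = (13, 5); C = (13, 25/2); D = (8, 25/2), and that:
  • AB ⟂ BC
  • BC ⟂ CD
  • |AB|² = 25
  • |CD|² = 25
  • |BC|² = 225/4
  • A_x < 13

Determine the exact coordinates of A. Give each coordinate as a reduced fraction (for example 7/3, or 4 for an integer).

1. A_x = 8  [[AB ⟂ BC ⇒ -15/2y+75/2=0] ∩ [|A−(13, 5)|²=25]]
2. A_y = 5  [[AB ⟂ BC ⇒ -15/2y+75/2=0] ∩ [|A−(13, 5)|²=25]]
   so A = (8, 5)

A = (8, 5)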